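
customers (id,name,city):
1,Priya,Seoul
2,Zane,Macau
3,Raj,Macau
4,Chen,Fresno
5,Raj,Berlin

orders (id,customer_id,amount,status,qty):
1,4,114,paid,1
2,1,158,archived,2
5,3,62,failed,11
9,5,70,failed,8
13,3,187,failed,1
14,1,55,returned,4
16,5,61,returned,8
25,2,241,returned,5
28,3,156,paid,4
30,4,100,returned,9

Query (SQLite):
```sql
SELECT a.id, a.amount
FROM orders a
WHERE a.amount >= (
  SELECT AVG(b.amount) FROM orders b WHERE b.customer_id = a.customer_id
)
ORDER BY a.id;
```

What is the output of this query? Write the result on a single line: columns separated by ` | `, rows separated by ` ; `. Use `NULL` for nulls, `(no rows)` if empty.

1 | 114 ; 2 | 158 ; 9 | 70 ; 13 | 187 ; 25 | 241 ; 28 | 156

For each orders row a, compute AVG(amount) over rows sharing a.customer_id.
Keep row a if a.amount >= that per-group AVG.
  customer_id=1: AVG(amount) = 106.5
  customer_id=2: AVG(amount) = 241.0
  customer_id=3: AVG(amount) = 135.0
  customer_id=4: AVG(amount) = 107.0
  customer_id=5: AVG(amount) = 65.5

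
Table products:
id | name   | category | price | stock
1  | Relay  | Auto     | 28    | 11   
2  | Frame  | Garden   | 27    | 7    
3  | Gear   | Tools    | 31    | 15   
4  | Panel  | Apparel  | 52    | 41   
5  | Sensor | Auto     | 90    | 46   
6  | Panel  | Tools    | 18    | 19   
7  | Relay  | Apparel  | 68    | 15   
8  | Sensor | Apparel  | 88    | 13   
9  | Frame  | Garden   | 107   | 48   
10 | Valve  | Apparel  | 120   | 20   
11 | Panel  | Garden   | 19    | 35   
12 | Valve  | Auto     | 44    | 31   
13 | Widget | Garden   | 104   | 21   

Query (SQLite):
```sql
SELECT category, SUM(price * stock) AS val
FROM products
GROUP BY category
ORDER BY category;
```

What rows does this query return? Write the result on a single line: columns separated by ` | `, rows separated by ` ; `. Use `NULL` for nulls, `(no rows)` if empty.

For each row compute price * stock.
Group by category; take SUM of the expression per group.
  Apparel: ids {4, 7, 8, 10} → SUM(price * stock)=6696
  Auto: ids {1, 5, 12} → SUM(price * stock)=5812
  Garden: ids {2, 9, 11, 13} → SUM(price * stock)=8174
  Tools: ids {3, 6} → SUM(price * stock)=807

Apparel | 6696 ; Auto | 5812 ; Garden | 8174 ; Tools | 807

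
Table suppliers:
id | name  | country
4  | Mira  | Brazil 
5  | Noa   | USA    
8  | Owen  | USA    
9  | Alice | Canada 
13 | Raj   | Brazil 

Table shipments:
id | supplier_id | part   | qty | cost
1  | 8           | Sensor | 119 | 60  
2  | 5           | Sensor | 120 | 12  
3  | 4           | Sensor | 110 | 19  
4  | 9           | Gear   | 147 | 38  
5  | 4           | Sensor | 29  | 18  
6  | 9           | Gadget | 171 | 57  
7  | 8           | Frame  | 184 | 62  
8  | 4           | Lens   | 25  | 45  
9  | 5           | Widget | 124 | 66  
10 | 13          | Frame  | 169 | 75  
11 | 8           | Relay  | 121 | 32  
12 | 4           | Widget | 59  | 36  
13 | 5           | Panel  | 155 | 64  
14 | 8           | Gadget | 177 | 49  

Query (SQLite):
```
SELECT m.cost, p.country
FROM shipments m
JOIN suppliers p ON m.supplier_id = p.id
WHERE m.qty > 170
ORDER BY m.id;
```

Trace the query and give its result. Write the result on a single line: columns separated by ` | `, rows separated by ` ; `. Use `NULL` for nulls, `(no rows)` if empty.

57 | Canada ; 62 | USA ; 49 | USA

Each shipments row matches the suppliers row where supplier_id = suppliers.id.
Then keep rows with m.qty > 170.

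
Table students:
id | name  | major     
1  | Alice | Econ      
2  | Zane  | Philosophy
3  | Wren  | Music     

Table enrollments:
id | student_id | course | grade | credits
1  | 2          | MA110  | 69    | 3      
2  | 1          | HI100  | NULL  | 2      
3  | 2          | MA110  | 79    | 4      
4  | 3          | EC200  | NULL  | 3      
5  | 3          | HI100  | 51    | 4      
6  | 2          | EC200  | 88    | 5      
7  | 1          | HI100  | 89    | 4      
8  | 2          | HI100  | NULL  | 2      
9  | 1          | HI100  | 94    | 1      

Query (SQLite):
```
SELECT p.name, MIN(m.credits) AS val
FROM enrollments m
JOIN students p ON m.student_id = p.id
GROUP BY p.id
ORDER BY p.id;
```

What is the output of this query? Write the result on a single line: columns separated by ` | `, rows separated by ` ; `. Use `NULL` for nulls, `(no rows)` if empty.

Alice | 1 ; Zane | 2 ; Wren | 3

Join each enrollments row to its students via student_id.
Group joined rows by students.id; compute MIN(m.credits) per group.
  1: ids {2, 7, 9} → MIN(m.credits)=1
  2: ids {1, 3, 6, 8} → MIN(m.credits)=2
  3: ids {4, 5} → MIN(m.credits)=3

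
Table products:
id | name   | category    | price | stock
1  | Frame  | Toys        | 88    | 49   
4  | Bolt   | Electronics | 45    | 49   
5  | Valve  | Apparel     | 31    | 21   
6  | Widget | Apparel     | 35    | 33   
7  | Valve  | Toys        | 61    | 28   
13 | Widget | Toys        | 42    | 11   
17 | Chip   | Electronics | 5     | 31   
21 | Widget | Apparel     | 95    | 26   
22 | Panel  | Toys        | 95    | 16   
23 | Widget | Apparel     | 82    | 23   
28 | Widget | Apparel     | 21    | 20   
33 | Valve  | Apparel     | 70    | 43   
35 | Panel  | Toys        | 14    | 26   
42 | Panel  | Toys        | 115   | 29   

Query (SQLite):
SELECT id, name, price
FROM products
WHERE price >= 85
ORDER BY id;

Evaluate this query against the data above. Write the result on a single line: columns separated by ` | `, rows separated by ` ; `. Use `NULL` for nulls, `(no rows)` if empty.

price >= 85: ids {1, 21, 22, 42}

1 | Frame | 88 ; 21 | Widget | 95 ; 22 | Panel | 95 ; 42 | Panel | 115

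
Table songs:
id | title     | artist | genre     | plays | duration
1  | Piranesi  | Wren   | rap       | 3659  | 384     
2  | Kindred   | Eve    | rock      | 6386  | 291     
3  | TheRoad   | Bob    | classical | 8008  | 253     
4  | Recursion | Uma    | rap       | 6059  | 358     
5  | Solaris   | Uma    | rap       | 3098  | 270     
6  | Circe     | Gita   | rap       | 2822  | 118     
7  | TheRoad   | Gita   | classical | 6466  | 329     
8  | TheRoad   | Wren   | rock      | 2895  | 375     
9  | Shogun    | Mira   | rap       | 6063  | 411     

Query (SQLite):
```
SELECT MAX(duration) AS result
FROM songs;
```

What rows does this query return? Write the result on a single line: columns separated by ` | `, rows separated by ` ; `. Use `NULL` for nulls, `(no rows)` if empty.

411

All duration values: [384, 291, 253, 358, 270, 118, 329, 375, 411].
MAX of non-NULL values = 411.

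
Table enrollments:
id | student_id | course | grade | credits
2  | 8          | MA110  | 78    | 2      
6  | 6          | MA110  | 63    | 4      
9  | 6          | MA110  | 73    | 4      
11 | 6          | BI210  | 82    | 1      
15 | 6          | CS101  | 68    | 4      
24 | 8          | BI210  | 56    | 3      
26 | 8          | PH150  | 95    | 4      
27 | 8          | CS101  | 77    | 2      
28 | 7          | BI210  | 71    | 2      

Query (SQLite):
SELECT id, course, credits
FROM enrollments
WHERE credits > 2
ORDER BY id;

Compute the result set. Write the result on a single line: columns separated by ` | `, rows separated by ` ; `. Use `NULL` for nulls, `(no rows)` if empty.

credits > 2: ids {6, 9, 15, 24, 26}

6 | MA110 | 4 ; 9 | MA110 | 4 ; 15 | CS101 | 4 ; 24 | BI210 | 3 ; 26 | PH150 | 4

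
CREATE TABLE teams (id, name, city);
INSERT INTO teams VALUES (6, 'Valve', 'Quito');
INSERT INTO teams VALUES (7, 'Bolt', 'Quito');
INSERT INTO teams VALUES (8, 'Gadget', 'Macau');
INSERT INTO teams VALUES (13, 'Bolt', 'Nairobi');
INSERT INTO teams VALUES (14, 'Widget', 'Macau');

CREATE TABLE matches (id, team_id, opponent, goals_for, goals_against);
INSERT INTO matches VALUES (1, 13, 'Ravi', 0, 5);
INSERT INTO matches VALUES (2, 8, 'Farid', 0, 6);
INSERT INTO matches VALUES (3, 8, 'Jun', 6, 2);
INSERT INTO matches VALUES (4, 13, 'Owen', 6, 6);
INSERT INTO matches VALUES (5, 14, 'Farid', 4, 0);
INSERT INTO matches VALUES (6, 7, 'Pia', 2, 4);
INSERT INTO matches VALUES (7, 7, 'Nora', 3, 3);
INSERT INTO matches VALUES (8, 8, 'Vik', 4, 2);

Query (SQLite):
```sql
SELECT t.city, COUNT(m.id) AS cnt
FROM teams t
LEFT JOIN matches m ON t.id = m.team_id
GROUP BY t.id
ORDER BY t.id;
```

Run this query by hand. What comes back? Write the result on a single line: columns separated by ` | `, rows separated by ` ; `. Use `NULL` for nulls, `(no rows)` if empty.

LEFT JOIN keeps every teams row; unmatched ones get NULL for matches columns.
Group by teams.id and compute COUNT(m.id). COUNT(col) of an all-NULL group is 0.
  6: ids {—} → COUNT(m.id)=0
  7: ids {6, 7} → COUNT(m.id)=2
  8: ids {2, 3, 8} → COUNT(m.id)=3
  13: ids {1, 4} → COUNT(m.id)=2
  14: ids {5} → COUNT(m.id)=1

Quito | 0 ; Quito | 2 ; Macau | 3 ; Nairobi | 2 ; Macau | 1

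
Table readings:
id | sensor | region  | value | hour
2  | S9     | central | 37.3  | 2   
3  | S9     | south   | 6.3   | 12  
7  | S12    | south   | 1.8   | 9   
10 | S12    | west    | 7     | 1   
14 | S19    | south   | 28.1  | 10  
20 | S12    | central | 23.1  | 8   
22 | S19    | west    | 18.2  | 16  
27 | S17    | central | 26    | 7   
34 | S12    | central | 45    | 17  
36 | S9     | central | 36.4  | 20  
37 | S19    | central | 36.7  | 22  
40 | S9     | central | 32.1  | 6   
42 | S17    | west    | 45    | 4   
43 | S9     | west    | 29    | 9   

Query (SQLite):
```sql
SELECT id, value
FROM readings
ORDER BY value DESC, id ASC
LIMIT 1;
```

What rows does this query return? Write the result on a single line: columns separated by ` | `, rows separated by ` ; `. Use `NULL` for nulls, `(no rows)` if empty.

34 | 45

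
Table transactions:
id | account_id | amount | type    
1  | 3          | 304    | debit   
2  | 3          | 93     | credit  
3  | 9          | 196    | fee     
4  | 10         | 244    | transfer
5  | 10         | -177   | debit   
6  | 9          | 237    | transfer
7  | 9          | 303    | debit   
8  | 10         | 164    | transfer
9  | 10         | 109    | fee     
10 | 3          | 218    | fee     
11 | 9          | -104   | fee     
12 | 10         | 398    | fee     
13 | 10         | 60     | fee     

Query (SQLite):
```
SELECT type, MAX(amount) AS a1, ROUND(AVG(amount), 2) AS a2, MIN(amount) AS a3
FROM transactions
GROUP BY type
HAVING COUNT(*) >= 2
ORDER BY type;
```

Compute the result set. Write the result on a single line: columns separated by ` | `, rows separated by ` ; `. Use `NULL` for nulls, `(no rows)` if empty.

debit | 304 | 143.33 | -177 ; fee | 398 | 146.17 | -104 ; transfer | 244 | 215 | 164

Group transactions by type.
Per group compute: MAX(amount), ROUND(AVG(amount), 2), MIN(amount).
HAVING: drop groups with fewer than 2 rows.
  credit: ids {2} → MAX(amount)=93, ROUND(AVG(amount), 2)=93, MIN(amount)=93
  debit: ids {1, 5, 7} → MAX(amount)=304, ROUND(AVG(amount), 2)=143.33, MIN(amount)=-177
  fee: ids {3, 9, 10, 11, 12, 13} → MAX(amount)=398, ROUND(AVG(amount), 2)=146.17, MIN(amount)=-104
  transfer: ids {4, 6, 8} → MAX(amount)=244, ROUND(AVG(amount), 2)=215, MIN(amount)=164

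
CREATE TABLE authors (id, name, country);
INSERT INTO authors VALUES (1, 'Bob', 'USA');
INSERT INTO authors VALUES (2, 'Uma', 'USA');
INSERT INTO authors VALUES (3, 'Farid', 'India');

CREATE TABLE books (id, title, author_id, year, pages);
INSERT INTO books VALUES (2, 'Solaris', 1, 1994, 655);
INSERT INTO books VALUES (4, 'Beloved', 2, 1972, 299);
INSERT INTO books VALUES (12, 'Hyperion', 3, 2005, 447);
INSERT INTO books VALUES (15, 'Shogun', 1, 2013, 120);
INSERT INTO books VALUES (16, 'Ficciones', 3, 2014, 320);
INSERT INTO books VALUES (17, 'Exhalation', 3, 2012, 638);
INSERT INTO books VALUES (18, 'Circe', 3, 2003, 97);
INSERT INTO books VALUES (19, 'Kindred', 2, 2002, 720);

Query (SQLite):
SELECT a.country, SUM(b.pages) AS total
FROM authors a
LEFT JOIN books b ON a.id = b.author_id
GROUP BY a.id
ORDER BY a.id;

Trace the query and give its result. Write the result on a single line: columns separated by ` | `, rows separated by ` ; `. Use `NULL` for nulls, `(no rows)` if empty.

USA | 775 ; USA | 1019 ; India | 1502

LEFT JOIN keeps every authors row; unmatched ones get NULL for books columns.
Group by authors.id and compute SUM(b.pages). SUM over an all-NULL group is NULL.
  1: ids {2, 15} → SUM(b.pages)=775
  2: ids {4, 19} → SUM(b.pages)=1019
  3: ids {12, 16, 17, 18} → SUM(b.pages)=1502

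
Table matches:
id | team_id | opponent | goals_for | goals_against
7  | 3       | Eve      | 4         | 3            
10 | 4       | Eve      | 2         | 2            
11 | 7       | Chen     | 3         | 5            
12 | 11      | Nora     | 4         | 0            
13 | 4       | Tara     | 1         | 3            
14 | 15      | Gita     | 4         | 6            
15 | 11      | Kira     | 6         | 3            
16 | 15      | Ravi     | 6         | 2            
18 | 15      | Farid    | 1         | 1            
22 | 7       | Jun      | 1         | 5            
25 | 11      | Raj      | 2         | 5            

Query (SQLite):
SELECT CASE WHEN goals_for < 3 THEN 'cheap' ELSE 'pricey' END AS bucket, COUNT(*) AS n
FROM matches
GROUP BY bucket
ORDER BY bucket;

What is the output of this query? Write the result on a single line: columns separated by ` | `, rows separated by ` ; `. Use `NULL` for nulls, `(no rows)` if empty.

cheap | 5 ; pricey | 6

Bucket rows by goals_for < 3 → 'cheap' else 'pricey'; count each bucket.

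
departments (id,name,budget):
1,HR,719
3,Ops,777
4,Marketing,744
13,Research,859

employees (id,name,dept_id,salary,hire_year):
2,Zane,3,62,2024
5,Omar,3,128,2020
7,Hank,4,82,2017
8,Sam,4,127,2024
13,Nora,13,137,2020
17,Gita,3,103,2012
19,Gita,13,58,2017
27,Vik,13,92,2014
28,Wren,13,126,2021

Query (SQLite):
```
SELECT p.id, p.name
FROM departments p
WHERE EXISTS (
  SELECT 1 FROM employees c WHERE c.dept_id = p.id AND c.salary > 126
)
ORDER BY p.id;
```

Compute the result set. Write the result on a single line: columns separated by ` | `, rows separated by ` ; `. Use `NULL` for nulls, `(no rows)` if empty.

For each departments row, check whether any employees with matching dept_id has salary > 126.
Keep rows where that is true.

3 | Ops ; 4 | Marketing ; 13 | Research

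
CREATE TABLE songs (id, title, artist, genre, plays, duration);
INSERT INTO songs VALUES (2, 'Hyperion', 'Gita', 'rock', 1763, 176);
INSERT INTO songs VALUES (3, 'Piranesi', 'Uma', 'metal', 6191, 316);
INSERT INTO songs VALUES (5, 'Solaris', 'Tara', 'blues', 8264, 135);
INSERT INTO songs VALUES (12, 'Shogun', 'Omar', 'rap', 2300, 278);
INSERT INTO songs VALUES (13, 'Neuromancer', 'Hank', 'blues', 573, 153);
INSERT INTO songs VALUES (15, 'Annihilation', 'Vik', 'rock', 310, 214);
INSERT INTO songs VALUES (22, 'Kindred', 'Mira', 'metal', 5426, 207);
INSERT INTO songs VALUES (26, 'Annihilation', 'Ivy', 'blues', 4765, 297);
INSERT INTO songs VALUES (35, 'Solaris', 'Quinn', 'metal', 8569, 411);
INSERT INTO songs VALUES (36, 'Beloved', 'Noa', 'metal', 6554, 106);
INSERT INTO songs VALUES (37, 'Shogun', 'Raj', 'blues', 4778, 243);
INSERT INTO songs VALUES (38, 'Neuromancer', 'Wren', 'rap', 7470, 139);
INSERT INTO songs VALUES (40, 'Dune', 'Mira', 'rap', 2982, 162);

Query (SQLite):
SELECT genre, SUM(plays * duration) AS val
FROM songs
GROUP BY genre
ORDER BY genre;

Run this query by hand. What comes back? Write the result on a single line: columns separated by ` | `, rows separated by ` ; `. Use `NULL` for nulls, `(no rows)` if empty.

For each row compute plays * duration.
Group by genre; take SUM of the expression per group.
  blues: ids {5, 13, 26, 37} → SUM(plays * duration)=3779568
  metal: ids {3, 22, 35, 36} → SUM(plays * duration)=7296121
  rap: ids {12, 38, 40} → SUM(plays * duration)=2160814
  rock: ids {2, 15} → SUM(plays * duration)=376628

blues | 3779568 ; metal | 7296121 ; rap | 2160814 ; rock | 376628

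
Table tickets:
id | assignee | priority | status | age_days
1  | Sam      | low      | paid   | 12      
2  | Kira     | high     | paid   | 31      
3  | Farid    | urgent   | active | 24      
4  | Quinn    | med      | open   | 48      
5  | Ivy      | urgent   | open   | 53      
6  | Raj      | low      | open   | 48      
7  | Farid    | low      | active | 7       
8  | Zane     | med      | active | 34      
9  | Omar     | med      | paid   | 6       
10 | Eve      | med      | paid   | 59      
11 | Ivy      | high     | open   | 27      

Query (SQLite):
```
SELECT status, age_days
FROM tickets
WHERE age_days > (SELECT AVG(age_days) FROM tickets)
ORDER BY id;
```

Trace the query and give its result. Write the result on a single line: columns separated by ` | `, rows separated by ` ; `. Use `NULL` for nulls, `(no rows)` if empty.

Scalar subquery: AVG(age_days) over all tickets rows = 31.727273 (≈; comparison uses full precision).
Keep rows where age_days > that value.

open | 48 ; open | 53 ; open | 48 ; active | 34 ; paid | 59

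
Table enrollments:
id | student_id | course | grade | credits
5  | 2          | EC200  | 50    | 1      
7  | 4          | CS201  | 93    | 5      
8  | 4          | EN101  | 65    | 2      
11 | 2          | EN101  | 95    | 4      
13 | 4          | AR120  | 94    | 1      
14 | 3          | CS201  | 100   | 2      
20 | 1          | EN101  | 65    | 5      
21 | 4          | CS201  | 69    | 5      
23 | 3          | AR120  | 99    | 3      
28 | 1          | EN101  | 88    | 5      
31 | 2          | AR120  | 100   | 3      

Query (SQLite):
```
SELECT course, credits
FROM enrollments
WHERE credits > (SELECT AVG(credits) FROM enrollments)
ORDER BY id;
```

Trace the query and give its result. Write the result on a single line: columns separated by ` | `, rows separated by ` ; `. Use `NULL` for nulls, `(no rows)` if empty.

Scalar subquery: AVG(credits) over all enrollments rows = 3.272727 (≈; comparison uses full precision).
Keep rows where credits > that value.

CS201 | 5 ; EN101 | 4 ; EN101 | 5 ; CS201 | 5 ; EN101 | 5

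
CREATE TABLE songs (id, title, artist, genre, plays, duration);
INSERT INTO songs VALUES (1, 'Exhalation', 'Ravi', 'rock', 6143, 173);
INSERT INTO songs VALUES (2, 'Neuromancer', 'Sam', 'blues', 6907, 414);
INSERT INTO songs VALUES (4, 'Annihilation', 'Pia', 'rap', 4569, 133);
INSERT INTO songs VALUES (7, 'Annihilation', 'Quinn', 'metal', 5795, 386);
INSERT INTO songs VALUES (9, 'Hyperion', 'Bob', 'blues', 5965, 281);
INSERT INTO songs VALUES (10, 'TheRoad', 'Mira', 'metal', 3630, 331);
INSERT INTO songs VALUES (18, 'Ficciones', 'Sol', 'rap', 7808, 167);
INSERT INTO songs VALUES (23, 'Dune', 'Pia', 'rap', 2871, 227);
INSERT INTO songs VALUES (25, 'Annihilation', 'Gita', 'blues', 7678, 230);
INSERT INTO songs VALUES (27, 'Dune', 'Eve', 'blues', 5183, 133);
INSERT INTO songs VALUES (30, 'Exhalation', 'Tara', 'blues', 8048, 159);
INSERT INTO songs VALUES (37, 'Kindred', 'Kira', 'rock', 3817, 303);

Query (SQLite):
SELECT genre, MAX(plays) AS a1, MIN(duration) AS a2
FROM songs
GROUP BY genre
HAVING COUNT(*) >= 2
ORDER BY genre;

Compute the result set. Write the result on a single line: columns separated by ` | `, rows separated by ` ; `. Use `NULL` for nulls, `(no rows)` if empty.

blues | 8048 | 133 ; metal | 5795 | 331 ; rap | 7808 | 133 ; rock | 6143 | 173

Group songs by genre.
Per group compute: MAX(plays), MIN(duration).
HAVING: drop groups with fewer than 2 rows.
  blues: ids {2, 9, 25, 27, 30} → MAX(plays)=8048, MIN(duration)=133
  metal: ids {7, 10} → MAX(plays)=5795, MIN(duration)=331
  rap: ids {4, 18, 23} → MAX(plays)=7808, MIN(duration)=133
  rock: ids {1, 37} → MAX(plays)=6143, MIN(duration)=173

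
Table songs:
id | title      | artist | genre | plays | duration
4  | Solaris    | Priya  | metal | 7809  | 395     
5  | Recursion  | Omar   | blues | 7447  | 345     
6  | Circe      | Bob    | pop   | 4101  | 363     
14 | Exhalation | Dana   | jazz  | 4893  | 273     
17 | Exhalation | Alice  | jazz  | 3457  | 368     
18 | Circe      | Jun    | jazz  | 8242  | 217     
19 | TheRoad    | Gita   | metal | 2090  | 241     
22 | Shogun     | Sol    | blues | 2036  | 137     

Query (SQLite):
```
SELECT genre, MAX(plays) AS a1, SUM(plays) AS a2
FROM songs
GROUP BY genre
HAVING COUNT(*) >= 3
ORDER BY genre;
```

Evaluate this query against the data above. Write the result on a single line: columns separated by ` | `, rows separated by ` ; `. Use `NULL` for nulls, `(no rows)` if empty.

Group songs by genre.
Per group compute: MAX(plays), SUM(plays).
HAVING: drop groups with fewer than 3 rows.
  blues: ids {5, 22} → MAX(plays)=7447, SUM(plays)=9483
  jazz: ids {14, 17, 18} → MAX(plays)=8242, SUM(plays)=16592
  metal: ids {4, 19} → MAX(plays)=7809, SUM(plays)=9899
  pop: ids {6} → MAX(plays)=4101, SUM(plays)=4101

jazz | 8242 | 16592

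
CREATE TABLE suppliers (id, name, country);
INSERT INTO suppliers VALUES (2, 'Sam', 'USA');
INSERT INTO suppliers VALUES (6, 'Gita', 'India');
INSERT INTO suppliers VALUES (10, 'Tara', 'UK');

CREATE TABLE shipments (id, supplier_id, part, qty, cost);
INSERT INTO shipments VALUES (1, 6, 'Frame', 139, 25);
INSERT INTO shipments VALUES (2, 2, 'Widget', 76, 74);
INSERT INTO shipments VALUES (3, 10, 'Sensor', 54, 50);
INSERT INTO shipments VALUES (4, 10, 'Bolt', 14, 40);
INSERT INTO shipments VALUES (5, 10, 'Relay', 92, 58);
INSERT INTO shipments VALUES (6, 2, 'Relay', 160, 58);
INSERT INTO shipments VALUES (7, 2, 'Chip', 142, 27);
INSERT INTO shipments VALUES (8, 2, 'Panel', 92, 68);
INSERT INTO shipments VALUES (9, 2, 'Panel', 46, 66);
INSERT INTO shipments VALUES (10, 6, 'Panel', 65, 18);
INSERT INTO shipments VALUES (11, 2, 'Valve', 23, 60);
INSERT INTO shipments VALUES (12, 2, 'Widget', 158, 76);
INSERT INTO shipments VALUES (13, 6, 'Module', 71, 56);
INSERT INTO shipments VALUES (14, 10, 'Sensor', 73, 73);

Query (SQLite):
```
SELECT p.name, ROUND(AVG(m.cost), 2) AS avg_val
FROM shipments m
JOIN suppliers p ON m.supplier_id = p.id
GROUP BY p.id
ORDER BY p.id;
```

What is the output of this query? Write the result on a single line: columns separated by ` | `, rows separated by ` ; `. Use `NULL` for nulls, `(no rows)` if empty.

Sam | 61.29 ; Gita | 33 ; Tara | 55.25

Join each shipments row to its suppliers via supplier_id.
Group joined rows by suppliers.id; compute ROUND(AVG(m.cost), 2) per group.
  2: ids {2, 6, 7, 8, 9, 11, 12} → ROUND(AVG(m.cost), 2)=61.29
  6: ids {1, 10, 13} → ROUND(AVG(m.cost), 2)=33
  10: ids {3, 4, 5, 14} → ROUND(AVG(m.cost), 2)=55.25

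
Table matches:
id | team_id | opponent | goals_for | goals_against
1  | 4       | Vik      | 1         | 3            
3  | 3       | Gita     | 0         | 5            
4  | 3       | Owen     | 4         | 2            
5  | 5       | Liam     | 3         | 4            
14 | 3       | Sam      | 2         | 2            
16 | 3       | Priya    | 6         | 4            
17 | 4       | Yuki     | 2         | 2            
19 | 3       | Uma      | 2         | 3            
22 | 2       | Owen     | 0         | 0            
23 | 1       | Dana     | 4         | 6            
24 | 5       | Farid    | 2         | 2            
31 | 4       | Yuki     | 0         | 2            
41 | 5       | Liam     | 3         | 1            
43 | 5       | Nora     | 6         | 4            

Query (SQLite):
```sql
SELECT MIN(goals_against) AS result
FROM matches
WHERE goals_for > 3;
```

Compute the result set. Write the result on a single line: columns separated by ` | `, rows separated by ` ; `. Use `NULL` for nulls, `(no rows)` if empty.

2

Rows where goals_for > 3 → goals_against values: [2, 4, 6, 4].
MIN of non-NULL values = 2.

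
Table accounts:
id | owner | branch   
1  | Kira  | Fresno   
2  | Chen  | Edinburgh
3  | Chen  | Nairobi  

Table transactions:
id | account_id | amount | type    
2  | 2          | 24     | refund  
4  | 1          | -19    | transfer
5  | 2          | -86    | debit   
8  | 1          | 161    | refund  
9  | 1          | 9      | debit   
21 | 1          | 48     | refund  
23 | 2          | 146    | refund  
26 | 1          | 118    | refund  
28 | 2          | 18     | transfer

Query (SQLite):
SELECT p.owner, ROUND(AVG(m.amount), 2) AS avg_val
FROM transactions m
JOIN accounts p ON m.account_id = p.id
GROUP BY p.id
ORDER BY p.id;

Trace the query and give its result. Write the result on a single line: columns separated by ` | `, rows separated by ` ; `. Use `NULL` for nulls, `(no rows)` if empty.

Join each transactions row to its accounts via account_id.
Group joined rows by accounts.id; compute ROUND(AVG(m.amount), 2) per group.
  1: ids {4, 8, 9, 21, 26} → ROUND(AVG(m.amount), 2)=63.4
  2: ids {2, 5, 23, 28} → ROUND(AVG(m.amount), 2)=25.5

Kira | 63.4 ; Chen | 25.5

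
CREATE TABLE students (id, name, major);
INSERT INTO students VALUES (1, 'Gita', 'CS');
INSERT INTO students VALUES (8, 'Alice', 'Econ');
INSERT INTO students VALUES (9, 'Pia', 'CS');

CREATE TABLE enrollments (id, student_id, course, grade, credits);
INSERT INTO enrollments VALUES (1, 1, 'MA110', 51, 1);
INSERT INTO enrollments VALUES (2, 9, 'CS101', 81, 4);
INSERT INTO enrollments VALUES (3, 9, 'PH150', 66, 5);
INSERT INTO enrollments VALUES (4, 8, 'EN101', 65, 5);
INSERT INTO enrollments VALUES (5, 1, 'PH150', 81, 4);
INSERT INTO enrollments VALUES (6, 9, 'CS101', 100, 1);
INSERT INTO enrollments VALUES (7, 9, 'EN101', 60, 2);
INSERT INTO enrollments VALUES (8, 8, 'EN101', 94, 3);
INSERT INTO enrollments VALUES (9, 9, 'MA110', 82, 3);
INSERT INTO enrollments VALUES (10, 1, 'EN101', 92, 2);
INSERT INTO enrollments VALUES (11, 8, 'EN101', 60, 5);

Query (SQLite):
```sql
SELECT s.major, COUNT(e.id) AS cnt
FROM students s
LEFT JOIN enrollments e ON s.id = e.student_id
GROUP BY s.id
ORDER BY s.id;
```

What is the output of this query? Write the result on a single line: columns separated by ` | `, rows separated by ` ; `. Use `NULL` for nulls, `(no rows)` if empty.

CS | 3 ; Econ | 3 ; CS | 5

LEFT JOIN keeps every students row; unmatched ones get NULL for enrollments columns.
Group by students.id and compute COUNT(e.id). COUNT(col) of an all-NULL group is 0.
  1: ids {1, 5, 10} → COUNT(e.id)=3
  8: ids {4, 8, 11} → COUNT(e.id)=3
  9: ids {2, 3, 6, 7, 9} → COUNT(e.id)=5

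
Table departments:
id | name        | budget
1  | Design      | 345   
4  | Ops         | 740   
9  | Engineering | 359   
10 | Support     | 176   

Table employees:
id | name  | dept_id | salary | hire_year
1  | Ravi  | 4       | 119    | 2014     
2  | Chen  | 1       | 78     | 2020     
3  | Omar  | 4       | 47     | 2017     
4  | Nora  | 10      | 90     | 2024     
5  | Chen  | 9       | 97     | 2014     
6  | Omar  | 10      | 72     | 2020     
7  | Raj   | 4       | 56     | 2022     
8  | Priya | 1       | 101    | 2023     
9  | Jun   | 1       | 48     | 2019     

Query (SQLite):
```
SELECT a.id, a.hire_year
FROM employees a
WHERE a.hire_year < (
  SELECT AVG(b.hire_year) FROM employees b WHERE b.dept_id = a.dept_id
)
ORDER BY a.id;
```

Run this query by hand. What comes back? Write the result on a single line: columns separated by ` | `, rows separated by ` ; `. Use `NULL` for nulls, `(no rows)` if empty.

1 | 2014 ; 2 | 2020 ; 3 | 2017 ; 6 | 2020 ; 9 | 2019

For each employees row a, compute AVG(hire_year) over rows sharing a.dept_id.
Keep row a if a.hire_year < that per-group AVG.
  dept_id=1: AVG(hire_year) = 2020.666667
  dept_id=4: AVG(hire_year) = 2017.666667
  dept_id=9: AVG(hire_year) = 2014.0
  dept_id=10: AVG(hire_year) = 2022.0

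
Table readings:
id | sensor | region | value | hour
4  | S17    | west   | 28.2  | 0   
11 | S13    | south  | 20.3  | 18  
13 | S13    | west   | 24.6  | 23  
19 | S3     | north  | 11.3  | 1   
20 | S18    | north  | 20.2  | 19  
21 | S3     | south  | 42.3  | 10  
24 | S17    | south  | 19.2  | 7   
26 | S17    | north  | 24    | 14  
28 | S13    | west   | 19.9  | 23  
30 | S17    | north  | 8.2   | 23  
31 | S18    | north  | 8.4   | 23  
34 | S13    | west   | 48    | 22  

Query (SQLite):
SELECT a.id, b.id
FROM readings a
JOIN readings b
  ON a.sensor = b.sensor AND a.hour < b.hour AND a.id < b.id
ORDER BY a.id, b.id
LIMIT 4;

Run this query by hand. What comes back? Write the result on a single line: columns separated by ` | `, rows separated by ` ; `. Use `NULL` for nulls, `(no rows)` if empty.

4 | 24 ; 4 | 26 ; 4 | 30 ; 11 | 13

Pairs (a,b) with same sensor, a.hour < b.hour, a.id < b.id.
sensor groups: S13:{11,13,28,34} S17:{4,24,26,30} S18:{20,31} S3:{19,21}
Ordered by (a.id, b.id); first 4.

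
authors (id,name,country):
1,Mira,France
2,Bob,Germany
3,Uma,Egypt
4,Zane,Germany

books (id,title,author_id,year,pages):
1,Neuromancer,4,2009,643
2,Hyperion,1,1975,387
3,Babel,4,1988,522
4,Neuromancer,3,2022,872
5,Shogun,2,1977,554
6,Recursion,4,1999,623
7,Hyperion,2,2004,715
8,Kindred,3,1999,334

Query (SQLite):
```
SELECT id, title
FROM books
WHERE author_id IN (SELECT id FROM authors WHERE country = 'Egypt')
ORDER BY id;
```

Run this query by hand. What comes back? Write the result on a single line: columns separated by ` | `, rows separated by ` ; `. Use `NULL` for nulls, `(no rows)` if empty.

Inner query: authors.id where country = 'Egypt'.
Outer: keep books rows whose author_id is in that set.
Inner query → {3}

4 | Neuromancer ; 8 | Kindred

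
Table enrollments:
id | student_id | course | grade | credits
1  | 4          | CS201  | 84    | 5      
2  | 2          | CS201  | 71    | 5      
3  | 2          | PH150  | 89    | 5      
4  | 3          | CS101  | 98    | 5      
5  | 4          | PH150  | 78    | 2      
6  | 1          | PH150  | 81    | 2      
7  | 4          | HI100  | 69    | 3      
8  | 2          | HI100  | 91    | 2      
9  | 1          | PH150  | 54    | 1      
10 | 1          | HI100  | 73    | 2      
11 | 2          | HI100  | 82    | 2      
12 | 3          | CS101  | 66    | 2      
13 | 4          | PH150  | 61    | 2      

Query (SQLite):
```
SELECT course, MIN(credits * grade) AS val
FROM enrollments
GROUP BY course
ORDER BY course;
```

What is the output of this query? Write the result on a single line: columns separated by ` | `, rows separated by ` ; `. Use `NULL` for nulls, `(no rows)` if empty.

CS101 | 132 ; CS201 | 355 ; HI100 | 146 ; PH150 | 54

For each row compute credits * grade.
Group by course; take MIN of the expression per group.
  CS101: ids {4, 12} → MIN(credits * grade)=132
  CS201: ids {1, 2} → MIN(credits * grade)=355
  HI100: ids {7, 8, 10, 11} → MIN(credits * grade)=146
  PH150: ids {3, 5, 6, 9, 13} → MIN(credits * grade)=54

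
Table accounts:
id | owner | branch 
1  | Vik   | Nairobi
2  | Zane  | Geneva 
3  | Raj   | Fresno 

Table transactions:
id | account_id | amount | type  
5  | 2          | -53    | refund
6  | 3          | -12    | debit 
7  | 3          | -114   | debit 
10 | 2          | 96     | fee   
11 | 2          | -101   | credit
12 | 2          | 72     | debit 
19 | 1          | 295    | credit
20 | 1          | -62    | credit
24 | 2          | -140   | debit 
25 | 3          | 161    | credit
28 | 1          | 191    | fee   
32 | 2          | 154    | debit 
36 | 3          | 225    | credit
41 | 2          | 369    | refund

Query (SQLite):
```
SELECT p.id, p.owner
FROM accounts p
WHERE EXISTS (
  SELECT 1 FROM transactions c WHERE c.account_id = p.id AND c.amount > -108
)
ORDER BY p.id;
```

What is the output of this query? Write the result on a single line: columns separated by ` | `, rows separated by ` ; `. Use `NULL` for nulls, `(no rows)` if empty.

For each accounts row, check whether any transactions with matching account_id has amount > -108.
Keep rows where that is true.

1 | Vik ; 2 | Zane ; 3 | Raj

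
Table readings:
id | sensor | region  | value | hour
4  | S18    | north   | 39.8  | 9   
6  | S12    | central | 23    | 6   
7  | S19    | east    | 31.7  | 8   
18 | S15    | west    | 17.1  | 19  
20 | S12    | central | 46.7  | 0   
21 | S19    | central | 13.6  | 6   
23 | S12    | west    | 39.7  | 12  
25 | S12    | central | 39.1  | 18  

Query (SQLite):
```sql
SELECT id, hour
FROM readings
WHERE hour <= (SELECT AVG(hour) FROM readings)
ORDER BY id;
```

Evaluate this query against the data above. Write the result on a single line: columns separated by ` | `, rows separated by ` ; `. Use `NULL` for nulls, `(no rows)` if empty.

Scalar subquery: AVG(hour) over all readings rows = 9.75.
Keep rows where hour <= that value.

4 | 9 ; 6 | 6 ; 7 | 8 ; 20 | 0 ; 21 | 6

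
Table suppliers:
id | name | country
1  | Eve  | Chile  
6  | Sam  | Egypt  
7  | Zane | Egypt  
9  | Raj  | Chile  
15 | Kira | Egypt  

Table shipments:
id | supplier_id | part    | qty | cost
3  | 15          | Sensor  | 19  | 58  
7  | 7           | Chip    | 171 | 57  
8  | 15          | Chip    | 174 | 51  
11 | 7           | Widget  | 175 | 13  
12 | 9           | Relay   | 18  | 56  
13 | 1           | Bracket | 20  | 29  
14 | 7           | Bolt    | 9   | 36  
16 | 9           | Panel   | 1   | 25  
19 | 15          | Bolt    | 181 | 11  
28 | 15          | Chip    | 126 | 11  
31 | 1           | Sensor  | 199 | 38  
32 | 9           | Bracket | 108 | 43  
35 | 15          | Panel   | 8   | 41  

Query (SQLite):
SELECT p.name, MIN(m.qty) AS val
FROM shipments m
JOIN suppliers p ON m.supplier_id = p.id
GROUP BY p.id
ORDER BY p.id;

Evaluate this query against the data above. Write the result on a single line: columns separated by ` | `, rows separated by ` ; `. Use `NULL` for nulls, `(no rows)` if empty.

Eve | 20 ; Zane | 9 ; Raj | 1 ; Kira | 8

Join each shipments row to its suppliers via supplier_id.
Group joined rows by suppliers.id; compute MIN(m.qty) per group.
  1: ids {13, 31} → MIN(m.qty)=20
  7: ids {7, 11, 14} → MIN(m.qty)=9
  9: ids {12, 16, 32} → MIN(m.qty)=1
  15: ids {3, 8, 19, 28, 35} → MIN(m.qty)=8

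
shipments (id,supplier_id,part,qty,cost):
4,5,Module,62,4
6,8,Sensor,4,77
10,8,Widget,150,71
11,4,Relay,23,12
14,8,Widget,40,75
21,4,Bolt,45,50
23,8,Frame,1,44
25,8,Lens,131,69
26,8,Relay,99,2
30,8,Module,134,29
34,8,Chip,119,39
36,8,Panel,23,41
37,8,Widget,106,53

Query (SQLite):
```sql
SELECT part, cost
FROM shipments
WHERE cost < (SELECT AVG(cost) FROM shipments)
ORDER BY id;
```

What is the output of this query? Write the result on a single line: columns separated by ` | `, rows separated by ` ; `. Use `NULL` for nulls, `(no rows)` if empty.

Module | 4 ; Relay | 12 ; Relay | 2 ; Module | 29 ; Chip | 39 ; Panel | 41

Scalar subquery: AVG(cost) over all shipments rows = 43.538462 (≈; comparison uses full precision).
Keep rows where cost < that value.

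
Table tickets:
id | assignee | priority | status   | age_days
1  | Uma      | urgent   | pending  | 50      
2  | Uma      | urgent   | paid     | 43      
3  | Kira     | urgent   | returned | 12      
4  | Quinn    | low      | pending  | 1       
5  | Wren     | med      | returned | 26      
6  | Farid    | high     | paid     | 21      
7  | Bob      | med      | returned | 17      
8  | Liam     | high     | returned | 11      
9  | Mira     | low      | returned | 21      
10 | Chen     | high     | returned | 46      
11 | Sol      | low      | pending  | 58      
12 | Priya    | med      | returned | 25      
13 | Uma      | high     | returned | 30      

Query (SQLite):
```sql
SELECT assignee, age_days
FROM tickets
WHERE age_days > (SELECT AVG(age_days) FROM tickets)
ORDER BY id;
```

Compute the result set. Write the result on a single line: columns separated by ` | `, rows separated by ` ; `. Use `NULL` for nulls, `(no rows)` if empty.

Scalar subquery: AVG(age_days) over all tickets rows = 27.769231 (≈; comparison uses full precision).
Keep rows where age_days > that value.

Uma | 50 ; Uma | 43 ; Chen | 46 ; Sol | 58 ; Uma | 30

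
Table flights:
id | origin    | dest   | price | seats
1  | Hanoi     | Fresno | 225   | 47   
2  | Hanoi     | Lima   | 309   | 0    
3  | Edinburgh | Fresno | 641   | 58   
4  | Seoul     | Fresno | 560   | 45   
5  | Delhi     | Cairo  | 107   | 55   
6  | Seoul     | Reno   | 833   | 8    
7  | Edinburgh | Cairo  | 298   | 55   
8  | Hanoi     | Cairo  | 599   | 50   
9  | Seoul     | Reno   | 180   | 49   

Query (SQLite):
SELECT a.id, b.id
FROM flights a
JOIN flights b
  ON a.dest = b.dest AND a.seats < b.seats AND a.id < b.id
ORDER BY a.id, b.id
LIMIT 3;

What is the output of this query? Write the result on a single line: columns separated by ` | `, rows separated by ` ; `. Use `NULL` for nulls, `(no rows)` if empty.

Pairs (a,b) with same dest, a.seats < b.seats, a.id < b.id.
dest groups: Cairo:{5,7,8} Fresno:{1,3,4} Lima:{2} Reno:{6,9}
Ordered by (a.id, b.id); first 3.

1 | 3 ; 6 | 9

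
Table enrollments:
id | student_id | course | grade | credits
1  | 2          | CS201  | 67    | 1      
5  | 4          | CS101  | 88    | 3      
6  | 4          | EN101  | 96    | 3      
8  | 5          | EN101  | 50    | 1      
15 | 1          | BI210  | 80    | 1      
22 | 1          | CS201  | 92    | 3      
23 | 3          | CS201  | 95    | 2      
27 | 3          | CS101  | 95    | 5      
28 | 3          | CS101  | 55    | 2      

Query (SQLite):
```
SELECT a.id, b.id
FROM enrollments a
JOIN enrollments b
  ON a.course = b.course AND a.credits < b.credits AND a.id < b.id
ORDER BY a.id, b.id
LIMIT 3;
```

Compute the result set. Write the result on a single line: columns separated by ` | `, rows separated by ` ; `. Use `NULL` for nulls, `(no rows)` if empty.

1 | 22 ; 1 | 23 ; 5 | 27

Pairs (a,b) with same course, a.credits < b.credits, a.id < b.id.
course groups: BI210:{15} CS101:{5,27,28} CS201:{1,22,23} EN101:{6,8}
Ordered by (a.id, b.id); first 3.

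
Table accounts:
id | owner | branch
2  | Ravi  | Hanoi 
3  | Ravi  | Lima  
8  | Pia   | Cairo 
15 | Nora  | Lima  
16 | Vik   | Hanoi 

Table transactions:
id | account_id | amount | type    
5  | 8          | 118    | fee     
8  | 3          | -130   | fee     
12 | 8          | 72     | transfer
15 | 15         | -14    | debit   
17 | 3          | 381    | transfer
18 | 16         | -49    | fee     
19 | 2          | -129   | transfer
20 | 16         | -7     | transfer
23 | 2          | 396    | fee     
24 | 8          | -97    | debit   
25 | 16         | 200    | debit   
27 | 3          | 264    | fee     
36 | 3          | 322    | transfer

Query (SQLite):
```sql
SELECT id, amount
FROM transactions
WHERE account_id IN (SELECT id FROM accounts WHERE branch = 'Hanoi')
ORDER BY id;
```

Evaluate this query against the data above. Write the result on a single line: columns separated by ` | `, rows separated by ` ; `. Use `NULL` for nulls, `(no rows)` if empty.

18 | -49 ; 19 | -129 ; 20 | -7 ; 23 | 396 ; 25 | 200

Inner query: accounts.id where branch = 'Hanoi'.
Outer: keep transactions rows whose account_id is in that set.
Inner query → {2, 16}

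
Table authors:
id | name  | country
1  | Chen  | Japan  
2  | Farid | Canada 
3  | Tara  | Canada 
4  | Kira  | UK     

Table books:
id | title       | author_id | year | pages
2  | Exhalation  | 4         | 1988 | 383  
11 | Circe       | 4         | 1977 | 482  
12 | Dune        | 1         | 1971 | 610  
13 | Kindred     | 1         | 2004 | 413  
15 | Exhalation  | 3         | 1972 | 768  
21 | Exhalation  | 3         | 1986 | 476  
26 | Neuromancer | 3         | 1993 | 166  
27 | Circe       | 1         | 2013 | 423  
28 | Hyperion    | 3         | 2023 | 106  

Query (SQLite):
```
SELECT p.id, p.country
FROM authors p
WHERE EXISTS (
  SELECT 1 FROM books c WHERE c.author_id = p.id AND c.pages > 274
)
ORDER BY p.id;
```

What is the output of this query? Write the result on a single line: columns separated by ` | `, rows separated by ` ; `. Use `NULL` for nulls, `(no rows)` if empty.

1 | Japan ; 3 | Canada ; 4 | UK

For each authors row, check whether any books with matching author_id has pages > 274.
Keep rows where that is true.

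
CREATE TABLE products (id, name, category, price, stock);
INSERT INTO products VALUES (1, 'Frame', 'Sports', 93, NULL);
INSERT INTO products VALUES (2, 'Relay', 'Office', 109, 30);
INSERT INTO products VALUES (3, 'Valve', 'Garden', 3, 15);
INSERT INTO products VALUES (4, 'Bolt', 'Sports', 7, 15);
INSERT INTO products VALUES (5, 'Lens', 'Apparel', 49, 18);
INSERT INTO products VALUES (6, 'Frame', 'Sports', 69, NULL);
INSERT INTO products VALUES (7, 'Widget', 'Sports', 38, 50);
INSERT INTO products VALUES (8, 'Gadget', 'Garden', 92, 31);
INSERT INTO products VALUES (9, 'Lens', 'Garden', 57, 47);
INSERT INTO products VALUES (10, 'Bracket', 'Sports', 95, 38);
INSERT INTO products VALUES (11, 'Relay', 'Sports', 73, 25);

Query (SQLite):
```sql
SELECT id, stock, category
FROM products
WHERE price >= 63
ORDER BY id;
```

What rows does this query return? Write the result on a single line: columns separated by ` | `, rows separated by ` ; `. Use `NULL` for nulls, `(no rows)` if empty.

1 | NULL | Sports ; 2 | 30 | Office ; 6 | NULL | Sports ; 8 | 31 | Garden ; 10 | 38 | Sports ; 11 | 25 | Sports

price >= 63: ids {1, 2, 6, 8, 10, 11}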